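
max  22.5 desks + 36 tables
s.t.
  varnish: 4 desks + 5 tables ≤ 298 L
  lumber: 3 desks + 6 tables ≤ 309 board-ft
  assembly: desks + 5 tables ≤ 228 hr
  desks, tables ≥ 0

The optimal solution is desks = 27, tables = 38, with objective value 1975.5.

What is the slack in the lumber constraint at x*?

0

lumber used = 3·27 + 6·38 = 309; slack = 309 − 309 = 0.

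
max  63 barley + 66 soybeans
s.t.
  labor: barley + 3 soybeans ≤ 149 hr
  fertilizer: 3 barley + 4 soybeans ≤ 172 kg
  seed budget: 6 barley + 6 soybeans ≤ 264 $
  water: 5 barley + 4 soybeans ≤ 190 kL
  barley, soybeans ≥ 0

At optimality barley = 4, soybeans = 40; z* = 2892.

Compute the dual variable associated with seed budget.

Check each constraint at x*: labor 124/149 (slack 25); fertilizer 172/172 (tight); seed budget 264/264 (tight); water 180/190 (slack 10).
Since labor, water are not tight, their duals are 0.
The binding rows give the dual system: 3·y_fertilizer + 6·y_seed budget = 63 and 4·y_fertilizer + 6·y_seed budget = 66.
→ y_fertilizer = 3 and y_seed budget = 9.
Shadow price of seed budget = 9.

9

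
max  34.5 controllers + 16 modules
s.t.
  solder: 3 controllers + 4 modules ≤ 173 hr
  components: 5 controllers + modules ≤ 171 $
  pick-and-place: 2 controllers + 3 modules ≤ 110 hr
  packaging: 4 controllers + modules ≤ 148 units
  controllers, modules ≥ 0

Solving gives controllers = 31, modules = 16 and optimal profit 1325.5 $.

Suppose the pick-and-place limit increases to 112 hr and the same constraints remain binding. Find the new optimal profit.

Binding: components and pick-and-place. Non-binding: solder (16 unused), packaging (8 unused).
Slack constraints have shadow price 0 (complementary slackness).
From A_Bᵀ y = c: 5·y_components + 2·y_pick-and-place = 34.5; 1·y_components + 3·y_pick-and-place = 16.
Solving: y_components = 5.5, y_pick-and-place = 3.5.
Δz = y_pick-and-place·Δb = 3.5 × (2) = 7, so new z* = 1325.5 + 7 = 1332.5.

1332.5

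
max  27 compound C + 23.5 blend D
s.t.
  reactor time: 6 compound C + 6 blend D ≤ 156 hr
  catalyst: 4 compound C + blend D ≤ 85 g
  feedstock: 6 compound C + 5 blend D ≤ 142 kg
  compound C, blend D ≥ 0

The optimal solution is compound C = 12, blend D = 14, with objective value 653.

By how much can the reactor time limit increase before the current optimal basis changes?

Binding constraints: reactor time, feedstock. The basis is B = [[6,6],[6,5]] with det -6.
Per unit increase in reactor time, x* moves by d = (-0.8333, 1).
The basis stays optimal until compound C reaches 0; allowable increase = 14.4 hr.

14.4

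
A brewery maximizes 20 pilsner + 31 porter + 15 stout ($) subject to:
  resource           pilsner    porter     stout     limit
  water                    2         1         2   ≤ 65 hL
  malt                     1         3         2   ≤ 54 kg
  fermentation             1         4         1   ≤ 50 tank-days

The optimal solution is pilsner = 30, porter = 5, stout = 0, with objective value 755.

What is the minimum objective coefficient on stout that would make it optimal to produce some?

Binding: water and fermentation. Non-binding: malt (9 unused).
By complementary slackness, y = 0 for the non-binding constraint.
Dual feasibility on the basic columns requires 2·y_water + 1·y_fermentation = 20, 1·y_water + 4·y_fermentation = 31.
→ y_water = 7 and y_fermentation = 6.
stout enters the basis when its profit ≥ yᵀa₃ = 7·2 + 6·1 = 20.

20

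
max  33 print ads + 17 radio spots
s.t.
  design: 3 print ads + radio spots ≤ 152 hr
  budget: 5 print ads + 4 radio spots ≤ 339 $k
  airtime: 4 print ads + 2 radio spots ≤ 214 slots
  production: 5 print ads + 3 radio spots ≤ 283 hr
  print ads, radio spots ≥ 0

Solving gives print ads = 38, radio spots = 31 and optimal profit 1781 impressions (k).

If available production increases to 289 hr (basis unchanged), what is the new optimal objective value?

1787

Check each constraint at x*: design 145/152 (slack 7); budget 314/339 (slack 25); airtime 214/214 (tight); production 283/283 (tight).
By complementary slackness, y = 0 for the non-binding constraints.
The binding rows give the dual system: 4·y_airtime + 5·y_production = 33 and 2·y_airtime + 3·y_production = 17.
This yields shadow prices y_airtime = 7, y_production = 1.
Δz = y_production·Δb = 1 × (6) = 6, so new z* = 1781 + 6 = 1787.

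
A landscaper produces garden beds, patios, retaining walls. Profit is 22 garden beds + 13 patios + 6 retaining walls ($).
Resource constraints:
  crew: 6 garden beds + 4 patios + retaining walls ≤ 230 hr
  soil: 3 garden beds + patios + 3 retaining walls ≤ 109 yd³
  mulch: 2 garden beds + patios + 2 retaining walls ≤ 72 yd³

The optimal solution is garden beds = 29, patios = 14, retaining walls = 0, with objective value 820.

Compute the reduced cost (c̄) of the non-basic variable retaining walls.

Binding: crew and mulch. Non-binding: soil (8 unused).
Slack constraints have shadow price 0 (complementary slackness).
Dual feasibility on the basic columns requires 6·y_crew + 2·y_mulch = 22, 4·y_crew + 1·y_mulch = 13.
→ y_crew = 2 and y_mulch = 5.
Reduced cost of retaining walls: c₃ − yᵀa₃ = 6 − (2·1 + 5·2) = 6 − 12 = -6.

-6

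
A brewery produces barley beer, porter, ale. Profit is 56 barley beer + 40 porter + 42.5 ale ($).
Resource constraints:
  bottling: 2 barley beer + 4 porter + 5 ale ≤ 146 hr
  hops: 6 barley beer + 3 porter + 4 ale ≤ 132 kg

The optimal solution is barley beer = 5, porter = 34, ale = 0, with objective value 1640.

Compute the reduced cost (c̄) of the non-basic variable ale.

Both bottling and hops are binding at x*.
The binding rows give the dual system: 2·y_bottling + 6·y_hops = 56 and 4·y_bottling + 3·y_hops = 40.
This yields shadow prices y_bottling = 4, y_hops = 8.
Reduced cost of ale: c₃ − yᵀa₃ = 42.5 − (4·5 + 8·4) = 42.5 − 52 = -9.5.

-9.5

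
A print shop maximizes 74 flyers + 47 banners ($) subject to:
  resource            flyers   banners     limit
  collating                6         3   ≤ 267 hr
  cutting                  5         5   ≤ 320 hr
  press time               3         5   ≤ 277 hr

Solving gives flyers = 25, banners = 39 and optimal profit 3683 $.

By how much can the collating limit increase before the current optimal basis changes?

Binding constraints: collating, cutting. The basis is B = [[6,3],[5,5]] with det 15.
Per unit increase in collating, x* moves by d = (0.3333, -0.3333).
The basis stays optimal until banners reaches 0; allowable increase = 117 hr.

117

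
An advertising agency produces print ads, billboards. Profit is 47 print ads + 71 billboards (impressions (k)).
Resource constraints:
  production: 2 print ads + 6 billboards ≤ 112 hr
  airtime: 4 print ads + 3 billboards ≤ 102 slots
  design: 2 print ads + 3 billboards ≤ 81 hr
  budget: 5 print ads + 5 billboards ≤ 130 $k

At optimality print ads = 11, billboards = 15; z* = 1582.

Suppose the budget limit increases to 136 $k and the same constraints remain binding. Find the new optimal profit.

At the optimum: production uses 112 of 112 (binding); airtime uses 89 of 102 (slack = 13); design uses 67 of 81 (slack = 14); budget uses 130 of 130 (binding).
By complementary slackness, y = 0 for the non-binding constraints.
From A_Bᵀ y = c: 2·y_production + 5·y_budget = 47; 6·y_production + 5·y_budget = 71.
Solving: y_production = 6, y_budget = 7.
Δz = y_budget·Δb = 7 × (6) = 42, so new z* = 1582 + 42 = 1624.

1624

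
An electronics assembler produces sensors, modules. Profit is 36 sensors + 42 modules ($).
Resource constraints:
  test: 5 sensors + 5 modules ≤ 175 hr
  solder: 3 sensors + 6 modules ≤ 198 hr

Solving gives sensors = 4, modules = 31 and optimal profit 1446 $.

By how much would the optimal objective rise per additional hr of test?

Check each constraint at x*: test 175/175 (tight); solder 198/198 (tight).
From A_Bᵀ y = c: 5·y_test + 3·y_solder = 36; 5·y_test + 6·y_solder = 42.
→ y_test = 6 and y_solder = 2.
Shadow price of test = 6.

6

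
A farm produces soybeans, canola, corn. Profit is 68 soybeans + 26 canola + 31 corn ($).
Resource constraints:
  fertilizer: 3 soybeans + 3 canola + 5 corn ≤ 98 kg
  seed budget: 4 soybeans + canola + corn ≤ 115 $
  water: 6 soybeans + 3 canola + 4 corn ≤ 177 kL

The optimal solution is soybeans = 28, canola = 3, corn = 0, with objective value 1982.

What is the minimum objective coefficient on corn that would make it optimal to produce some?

Binding: seed budget and water. Non-binding: fertilizer (5 unused).
By complementary slackness, y = 0 for the non-binding constraint.
Dual feasibility on the basic columns requires 4·y_seed budget + 6·y_water = 68, 1·y_seed budget + 3·y_water = 26.
Solving: y_seed budget = 8, y_water = 6.
corn enters the basis when its profit ≥ yᵀa₃ = 8·1 + 6·4 = 32.

32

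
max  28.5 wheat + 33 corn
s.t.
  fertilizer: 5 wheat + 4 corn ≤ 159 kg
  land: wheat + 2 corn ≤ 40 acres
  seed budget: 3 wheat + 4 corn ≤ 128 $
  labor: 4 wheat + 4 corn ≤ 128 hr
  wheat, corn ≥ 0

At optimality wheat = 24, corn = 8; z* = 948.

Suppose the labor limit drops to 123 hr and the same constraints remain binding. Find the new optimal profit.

918

Binding: land and labor. Non-binding: fertilizer (7 unused), seed budget (24 unused).
Slack constraints have shadow price 0 (complementary slackness).
From A_Bᵀ y = c: 1·y_land + 4·y_labor = 28.5; 2·y_land + 4·y_labor = 33.
Solving: y_land = 4.5, y_labor = 6.
Δz = y_labor·Δb = 6 × (-5) = -30, so new z* = 948 − 30 = 918.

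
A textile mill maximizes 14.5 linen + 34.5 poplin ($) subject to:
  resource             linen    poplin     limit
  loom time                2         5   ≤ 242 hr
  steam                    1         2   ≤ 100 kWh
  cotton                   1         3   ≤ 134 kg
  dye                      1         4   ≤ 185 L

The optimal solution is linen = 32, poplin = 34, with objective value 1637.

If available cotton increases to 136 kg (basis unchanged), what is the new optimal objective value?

1648

Binding: steam and cotton. Non-binding: loom time (8 unused), dye (17 unused).
Slack constraints have shadow price 0 (complementary slackness).
The binding rows give the dual system: 1·y_steam + 1·y_cotton = 14.5 and 2·y_steam + 3·y_cotton = 34.5.
This yields shadow prices y_steam = 9, y_cotton = 5.5.
Δz = y_cotton·Δb = 5.5 × (2) = 11, so new z* = 1637 + 11 = 1648.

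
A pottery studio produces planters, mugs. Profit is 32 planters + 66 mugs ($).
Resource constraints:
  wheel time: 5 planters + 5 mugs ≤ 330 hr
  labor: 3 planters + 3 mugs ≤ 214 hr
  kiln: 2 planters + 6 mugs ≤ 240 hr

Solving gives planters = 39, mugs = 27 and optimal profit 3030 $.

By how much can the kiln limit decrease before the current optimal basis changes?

108

Binding constraints: wheel time, kiln. The basis is B = [[5,5],[2,6]] with det 20.
Per unit decrease in kiln, x* moves by d = (0.25, -0.25).
The basis stays optimal until mugs reaches 0; allowable decrease = 108 hr.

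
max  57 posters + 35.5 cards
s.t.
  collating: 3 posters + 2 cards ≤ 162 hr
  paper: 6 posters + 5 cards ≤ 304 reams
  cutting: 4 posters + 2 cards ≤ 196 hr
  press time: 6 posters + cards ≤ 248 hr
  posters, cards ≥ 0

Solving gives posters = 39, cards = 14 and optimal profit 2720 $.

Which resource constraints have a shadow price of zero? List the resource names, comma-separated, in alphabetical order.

collating: 145/162 (slack 17)
paper: 304/304 (binding)
cutting: 184/196 (slack 12)
press time: 248/248 (binding)
By complementary slackness, a constraint with positive slack has shadow price 0 → collating, cutting.

collating, cutting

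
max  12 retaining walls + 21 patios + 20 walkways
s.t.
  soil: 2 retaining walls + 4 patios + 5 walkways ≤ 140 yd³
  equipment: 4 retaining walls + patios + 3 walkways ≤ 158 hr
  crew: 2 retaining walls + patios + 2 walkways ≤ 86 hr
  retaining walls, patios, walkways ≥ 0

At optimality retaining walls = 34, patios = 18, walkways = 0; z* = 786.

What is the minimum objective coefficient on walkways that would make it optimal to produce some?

27

Binding: soil and crew. Non-binding: equipment (4 unused).
Since equipment is not tight, its dual is 0.
The binding rows give the dual system: 2·y_soil + 2·y_crew = 12 and 4·y_soil + 1·y_crew = 21.
This yields shadow prices y_soil = 5, y_crew = 1.
walkways enters the basis when its profit ≥ yᵀa₃ = 5·5 + 1·2 = 27.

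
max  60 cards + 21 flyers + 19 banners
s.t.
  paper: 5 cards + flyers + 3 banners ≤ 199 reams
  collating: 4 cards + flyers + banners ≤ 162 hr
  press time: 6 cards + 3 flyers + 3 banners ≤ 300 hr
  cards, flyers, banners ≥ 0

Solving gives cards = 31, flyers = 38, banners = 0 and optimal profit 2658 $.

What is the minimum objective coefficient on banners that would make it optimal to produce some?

Binding: collating and press time. Non-binding: paper (6 unused).
By complementary slackness, y = 0 for the non-binding constraint.
The binding rows give the dual system: 4·y_collating + 6·y_press time = 60 and 1·y_collating + 3·y_press time = 21.
Solving: y_collating = 9, y_press time = 4.
banners enters the basis when its profit ≥ yᵀa₃ = 9·1 + 4·3 = 21.

21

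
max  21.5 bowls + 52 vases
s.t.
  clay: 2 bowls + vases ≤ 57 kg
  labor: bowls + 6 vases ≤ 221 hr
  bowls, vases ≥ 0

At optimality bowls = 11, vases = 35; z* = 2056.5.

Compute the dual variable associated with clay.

7

Check each constraint at x*: clay 57/57 (tight); labor 221/221 (tight).
Dual feasibility on the basic columns requires 2·y_clay + 1·y_labor = 21.5, 1·y_clay + 6·y_labor = 52.
Solving: y_clay = 7, y_labor = 7.5.
Shadow price of clay = 7.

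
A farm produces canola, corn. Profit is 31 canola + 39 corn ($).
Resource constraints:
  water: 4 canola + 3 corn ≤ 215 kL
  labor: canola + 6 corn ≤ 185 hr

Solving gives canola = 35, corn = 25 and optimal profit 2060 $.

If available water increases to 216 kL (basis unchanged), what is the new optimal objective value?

Check each constraint at x*: water 215/215 (tight); labor 185/185 (tight).
From A_Bᵀ y = c: 4·y_water + 1·y_labor = 31; 3·y_water + 6·y_labor = 39.
This yields shadow prices y_water = 7, y_labor = 3.
Δz = y_water·Δb = 7 × (1) = 7, so new z* = 2060 + 7 = 2067.

2067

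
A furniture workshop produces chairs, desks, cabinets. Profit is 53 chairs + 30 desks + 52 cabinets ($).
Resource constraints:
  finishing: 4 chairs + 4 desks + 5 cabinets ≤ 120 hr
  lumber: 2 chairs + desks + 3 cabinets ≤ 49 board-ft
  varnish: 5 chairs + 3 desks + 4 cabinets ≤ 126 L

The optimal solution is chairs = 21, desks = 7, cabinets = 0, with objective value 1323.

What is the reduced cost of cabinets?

Binding: lumber and varnish. Non-binding: finishing (8 unused).
Slack constraints have shadow price 0 (complementary slackness).
Dual feasibility on the basic columns requires 2·y_lumber + 5·y_varnish = 53, 1·y_lumber + 3·y_varnish = 30.
Solving: y_lumber = 9, y_varnish = 7.
Reduced cost of cabinets: c₃ − yᵀa₃ = 52 − (9·3 + 7·4) = 52 − 55 = -3.

-3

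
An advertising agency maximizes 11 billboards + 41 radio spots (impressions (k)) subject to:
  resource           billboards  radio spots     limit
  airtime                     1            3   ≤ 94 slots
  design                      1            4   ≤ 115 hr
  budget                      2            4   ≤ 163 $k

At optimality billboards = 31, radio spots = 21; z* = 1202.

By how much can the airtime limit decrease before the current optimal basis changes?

7.75

Binding constraints: airtime, design. The basis is B = [[1,3],[1,4]] with det 1.
Per unit decrease in airtime, x* moves by d = (-4, 1).
The basis stays optimal until billboards reaches 0; allowable decrease = 7.75 slots.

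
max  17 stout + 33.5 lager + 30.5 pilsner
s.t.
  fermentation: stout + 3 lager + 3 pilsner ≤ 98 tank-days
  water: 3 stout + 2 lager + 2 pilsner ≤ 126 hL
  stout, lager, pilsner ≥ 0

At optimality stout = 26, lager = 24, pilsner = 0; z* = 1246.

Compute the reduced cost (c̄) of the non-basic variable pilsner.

-3

At the optimum: fermentation uses 98 of 98 (binding); water uses 126 of 126 (binding).
From A_Bᵀ y = c: 1·y_fermentation + 3·y_water = 17; 3·y_fermentation + 2·y_water = 33.5.
Solving: y_fermentation = 9.5, y_water = 2.5.
Reduced cost of pilsner: c₃ − yᵀa₃ = 30.5 − (9.5·3 + 2.5·2) = 30.5 − 33.5 = -3.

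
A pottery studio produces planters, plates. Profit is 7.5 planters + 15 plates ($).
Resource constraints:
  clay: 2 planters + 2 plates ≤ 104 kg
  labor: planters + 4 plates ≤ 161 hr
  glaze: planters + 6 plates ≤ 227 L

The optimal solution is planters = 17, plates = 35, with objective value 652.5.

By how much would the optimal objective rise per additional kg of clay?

3

Binding: clay and glaze. Non-binding: labor (4 unused).
Since labor is not tight, its dual is 0.
Dual feasibility on the basic columns requires 2·y_clay + 1·y_glaze = 7.5, 2·y_clay + 6·y_glaze = 15.
This yields shadow prices y_clay = 3, y_glaze = 1.5.
Shadow price of clay = 3.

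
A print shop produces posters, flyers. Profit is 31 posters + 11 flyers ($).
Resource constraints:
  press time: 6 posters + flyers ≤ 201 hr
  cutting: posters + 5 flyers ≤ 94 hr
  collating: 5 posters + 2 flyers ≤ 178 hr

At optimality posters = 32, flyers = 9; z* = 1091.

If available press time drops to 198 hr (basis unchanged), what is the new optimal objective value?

Check each constraint at x*: press time 201/201 (tight); cutting 77/94 (slack 17); collating 178/178 (tight).
Slack constraints have shadow price 0 (complementary slackness).
Dual feasibility on the basic columns requires 6·y_press time + 5·y_collating = 31, 1·y_press time + 2·y_collating = 11.
This yields shadow prices y_press time = 1, y_collating = 5.
Δz = y_press time·Δb = 1 × (-3) = -3, so new z* = 1091 − 3 = 1088.

1088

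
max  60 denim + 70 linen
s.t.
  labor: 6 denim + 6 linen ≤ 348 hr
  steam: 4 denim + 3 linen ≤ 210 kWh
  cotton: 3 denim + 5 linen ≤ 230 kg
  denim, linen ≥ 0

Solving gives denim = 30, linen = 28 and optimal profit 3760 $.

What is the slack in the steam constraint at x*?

6

steam used = 4·30 + 3·28 = 204; slack = 210 − 204 = 6.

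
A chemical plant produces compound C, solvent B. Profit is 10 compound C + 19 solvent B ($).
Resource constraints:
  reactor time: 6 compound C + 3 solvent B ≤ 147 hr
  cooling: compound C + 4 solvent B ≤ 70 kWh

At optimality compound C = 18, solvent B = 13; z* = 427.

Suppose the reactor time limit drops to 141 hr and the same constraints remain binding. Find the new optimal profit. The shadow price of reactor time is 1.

Δb = -6, so new z* = 427 + (1)·(-6) = 427 − 6 = 421.

421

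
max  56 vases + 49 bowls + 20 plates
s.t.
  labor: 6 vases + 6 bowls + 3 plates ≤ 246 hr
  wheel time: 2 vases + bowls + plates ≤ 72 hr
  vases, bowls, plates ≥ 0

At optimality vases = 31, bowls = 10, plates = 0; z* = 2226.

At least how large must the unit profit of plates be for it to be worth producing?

At the optimum: labor uses 246 of 246 (binding); wheel time uses 72 of 72 (binding).
The binding rows give the dual system: 6·y_labor + 2·y_wheel time = 56 and 6·y_labor + 1·y_wheel time = 49.
→ y_labor = 7 and y_wheel time = 7.
plates enters the basis when its profit ≥ yᵀa₃ = 7·3 + 7·1 = 28.

28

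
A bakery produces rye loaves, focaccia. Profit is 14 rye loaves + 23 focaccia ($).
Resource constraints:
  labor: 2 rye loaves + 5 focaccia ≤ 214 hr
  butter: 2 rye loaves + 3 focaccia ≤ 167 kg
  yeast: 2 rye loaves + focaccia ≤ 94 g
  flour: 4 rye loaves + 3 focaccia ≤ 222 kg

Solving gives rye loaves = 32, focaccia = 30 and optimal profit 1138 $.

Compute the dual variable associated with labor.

Check each constraint at x*: labor 214/214 (tight); butter 154/167 (slack 13); yeast 94/94 (tight); flour 218/222 (slack 4).
Slack constraints have shadow price 0 (complementary slackness).
The binding rows give the dual system: 2·y_labor + 2·y_yeast = 14 and 5·y_labor + 1·y_yeast = 23.
Solving: y_labor = 4, y_yeast = 3.
Shadow price of labor = 4.

4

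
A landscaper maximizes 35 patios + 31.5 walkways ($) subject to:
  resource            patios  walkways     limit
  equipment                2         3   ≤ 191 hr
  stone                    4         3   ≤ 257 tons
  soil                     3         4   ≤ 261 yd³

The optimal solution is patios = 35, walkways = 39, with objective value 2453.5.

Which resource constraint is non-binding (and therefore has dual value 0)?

equipment: 187/191 (slack 4)
stone: 257/257 (binding)
soil: 261/261 (binding)
By complementary slackness, a constraint with positive slack has shadow price 0 → equipment.

equipment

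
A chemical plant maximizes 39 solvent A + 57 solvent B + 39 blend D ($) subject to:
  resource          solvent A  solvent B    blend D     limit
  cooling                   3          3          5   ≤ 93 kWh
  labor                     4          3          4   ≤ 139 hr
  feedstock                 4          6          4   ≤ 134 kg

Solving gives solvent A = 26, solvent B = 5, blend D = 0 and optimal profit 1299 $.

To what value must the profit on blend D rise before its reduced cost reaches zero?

Binding: cooling and feedstock. Non-binding: labor (20 unused).
Slack constraints have shadow price 0 (complementary slackness).
From A_Bᵀ y = c: 3·y_cooling + 4·y_feedstock = 39; 3·y_cooling + 6·y_feedstock = 57.
This yields shadow prices y_cooling = 1, y_feedstock = 9.
blend D enters the basis when its profit ≥ yᵀa₃ = 1·5 + 9·4 = 41.

41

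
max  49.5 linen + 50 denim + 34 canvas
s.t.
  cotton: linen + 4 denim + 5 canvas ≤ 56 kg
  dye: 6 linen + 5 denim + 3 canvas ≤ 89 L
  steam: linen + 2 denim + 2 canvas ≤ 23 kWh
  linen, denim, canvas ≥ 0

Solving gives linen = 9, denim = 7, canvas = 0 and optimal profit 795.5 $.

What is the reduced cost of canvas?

Check each constraint at x*: cotton 37/56 (slack 19); dye 89/89 (tight); steam 23/23 (tight).
By complementary slackness, y = 0 for the non-binding constraint.
Dual feasibility on the basic columns requires 6·y_dye + 1·y_steam = 49.5, 5·y_dye + 2·y_steam = 50.
→ y_dye = 7 and y_steam = 7.5.
Reduced cost of canvas: c₃ − yᵀa₃ = 34 − (7·3 + 7.5·2) = 34 − 36 = -2.

-2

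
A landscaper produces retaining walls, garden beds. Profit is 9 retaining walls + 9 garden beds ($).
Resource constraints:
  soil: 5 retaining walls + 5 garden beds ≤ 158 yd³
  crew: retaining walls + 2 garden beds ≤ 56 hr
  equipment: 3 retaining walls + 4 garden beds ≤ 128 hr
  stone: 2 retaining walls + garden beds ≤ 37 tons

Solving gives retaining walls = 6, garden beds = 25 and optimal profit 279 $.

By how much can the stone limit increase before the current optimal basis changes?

1.8

Binding constraints: crew, stone. The basis is B = [[1,2],[2,1]] with det -3.
Per unit increase in stone, x* moves by d = (0.6667, -0.3333).
The basis stays optimal until soil becomes binding; allowable increase = 1.8 tons.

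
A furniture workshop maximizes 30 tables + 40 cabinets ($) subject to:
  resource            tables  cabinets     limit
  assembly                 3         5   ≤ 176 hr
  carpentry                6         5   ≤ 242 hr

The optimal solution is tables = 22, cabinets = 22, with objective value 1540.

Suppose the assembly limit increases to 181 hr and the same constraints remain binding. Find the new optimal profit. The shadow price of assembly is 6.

1570

Δb = 5, so new z* = 1540 + (6)·(5) = 1540 + 30 = 1570.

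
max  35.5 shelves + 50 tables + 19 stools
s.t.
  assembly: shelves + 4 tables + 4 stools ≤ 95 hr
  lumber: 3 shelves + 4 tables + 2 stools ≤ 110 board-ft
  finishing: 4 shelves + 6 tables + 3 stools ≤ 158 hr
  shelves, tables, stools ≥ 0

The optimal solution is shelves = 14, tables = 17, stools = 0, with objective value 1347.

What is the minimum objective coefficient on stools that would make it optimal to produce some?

Check each constraint at x*: assembly 82/95 (slack 13); lumber 110/110 (tight); finishing 158/158 (tight).
Since assembly is not tight, its dual is 0.
The binding rows give the dual system: 3·y_lumber + 4·y_finishing = 35.5 and 4·y_lumber + 6·y_finishing = 50.
This yields shadow prices y_lumber = 6.5, y_finishing = 4.
stools enters the basis when its profit ≥ yᵀa₃ = 6.5·2 + 4·3 = 25.

25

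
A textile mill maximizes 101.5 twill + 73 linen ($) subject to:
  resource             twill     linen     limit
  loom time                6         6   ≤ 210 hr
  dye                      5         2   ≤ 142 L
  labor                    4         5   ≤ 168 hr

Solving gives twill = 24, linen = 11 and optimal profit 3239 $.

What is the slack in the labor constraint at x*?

17

labor used = 4·24 + 5·11 = 151; slack = 168 − 151 = 17.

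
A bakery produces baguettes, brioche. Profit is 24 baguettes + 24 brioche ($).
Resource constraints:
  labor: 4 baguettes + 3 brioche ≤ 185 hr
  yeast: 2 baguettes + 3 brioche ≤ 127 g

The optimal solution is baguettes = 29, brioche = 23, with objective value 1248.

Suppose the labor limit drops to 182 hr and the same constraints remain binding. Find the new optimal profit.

1236

Both labor and yeast are binding at x*.
Dual feasibility on the basic columns requires 4·y_labor + 2·y_yeast = 24, 3·y_labor + 3·y_yeast = 24.
This yields shadow prices y_labor = 4, y_yeast = 4.
Δz = y_labor·Δb = 4 × (-3) = -12, so new z* = 1248 − 12 = 1236.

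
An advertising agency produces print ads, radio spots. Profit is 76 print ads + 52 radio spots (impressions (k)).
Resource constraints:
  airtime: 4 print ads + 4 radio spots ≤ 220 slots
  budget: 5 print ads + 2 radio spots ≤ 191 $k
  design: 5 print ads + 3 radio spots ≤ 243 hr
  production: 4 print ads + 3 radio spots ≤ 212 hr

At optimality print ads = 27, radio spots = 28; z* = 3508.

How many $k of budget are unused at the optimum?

budget used = 5·27 + 2·28 = 191; slack = 191 − 191 = 0.

0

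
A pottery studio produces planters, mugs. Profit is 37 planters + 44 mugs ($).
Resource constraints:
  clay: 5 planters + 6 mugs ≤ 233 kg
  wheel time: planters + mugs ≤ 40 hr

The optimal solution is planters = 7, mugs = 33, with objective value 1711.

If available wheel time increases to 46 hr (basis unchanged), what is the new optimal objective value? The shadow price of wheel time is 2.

1723

Δb = 6, so new z* = 1711 + (2)·(6) = 1711 + 12 = 1723.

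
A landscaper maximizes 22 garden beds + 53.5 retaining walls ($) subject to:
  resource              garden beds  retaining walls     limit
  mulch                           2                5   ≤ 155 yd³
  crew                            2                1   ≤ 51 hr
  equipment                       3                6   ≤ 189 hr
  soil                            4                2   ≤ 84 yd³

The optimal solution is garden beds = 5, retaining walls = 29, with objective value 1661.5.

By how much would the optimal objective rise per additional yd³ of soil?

Check each constraint at x*: mulch 155/155 (tight); crew 39/51 (slack 12); equipment 189/189 (tight); soil 78/84 (slack 6).
Since crew, soil are not tight, their duals are 0.
The binding rows give the dual system: 2·y_mulch + 3·y_equipment = 22 and 5·y_mulch + 6·y_equipment = 53.5.
Solving: y_mulch = 9.5, y_equipment = 1.
Shadow price of soil = 0.

0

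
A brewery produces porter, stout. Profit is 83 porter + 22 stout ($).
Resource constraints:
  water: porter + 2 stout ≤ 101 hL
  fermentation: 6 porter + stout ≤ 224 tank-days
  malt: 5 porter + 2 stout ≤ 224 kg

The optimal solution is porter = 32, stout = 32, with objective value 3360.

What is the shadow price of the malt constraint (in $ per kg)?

Check each constraint at x*: water 96/101 (slack 5); fermentation 224/224 (tight); malt 224/224 (tight).
Since water is not tight, its dual is 0.
Dual feasibility on the basic columns requires 6·y_fermentation + 5·y_malt = 83, 1·y_fermentation + 2·y_malt = 22.
Solving: y_fermentation = 8, y_malt = 7.
Shadow price of malt = 7.

7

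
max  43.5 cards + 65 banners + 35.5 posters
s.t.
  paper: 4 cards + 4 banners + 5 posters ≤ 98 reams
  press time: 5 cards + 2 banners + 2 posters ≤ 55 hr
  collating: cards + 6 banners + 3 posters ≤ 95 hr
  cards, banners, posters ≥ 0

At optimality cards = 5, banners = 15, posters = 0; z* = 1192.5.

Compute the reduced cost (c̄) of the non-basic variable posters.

-4

At the optimum: paper uses 80 of 98 (slack = 18); press time uses 55 of 55 (binding); collating uses 95 of 95 (binding).
Slack constraints have shadow price 0 (complementary slackness).
Dual feasibility on the basic columns requires 5·y_press time + 1·y_collating = 43.5, 2·y_press time + 6·y_collating = 65.
Solving: y_press time = 7, y_collating = 8.5.
Reduced cost of posters: c₃ − yᵀa₃ = 35.5 − (7·2 + 8.5·3) = 35.5 − 39.5 = -4.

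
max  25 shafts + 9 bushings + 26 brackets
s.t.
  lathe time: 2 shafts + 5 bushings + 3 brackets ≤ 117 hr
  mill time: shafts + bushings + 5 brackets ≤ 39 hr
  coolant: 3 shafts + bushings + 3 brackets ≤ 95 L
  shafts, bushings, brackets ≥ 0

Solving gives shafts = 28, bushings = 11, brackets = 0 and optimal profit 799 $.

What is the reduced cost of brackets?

At the optimum: lathe time uses 111 of 117 (slack = 6); mill time uses 39 of 39 (binding); coolant uses 95 of 95 (binding).
Slack constraints have shadow price 0 (complementary slackness).
From A_Bᵀ y = c: 1·y_mill time + 3·y_coolant = 25; 1·y_mill time + 1·y_coolant = 9.
→ y_mill time = 1 and y_coolant = 8.
Reduced cost of brackets: c₃ − yᵀa₃ = 26 − (1·5 + 8·3) = 26 − 29 = -3.

-3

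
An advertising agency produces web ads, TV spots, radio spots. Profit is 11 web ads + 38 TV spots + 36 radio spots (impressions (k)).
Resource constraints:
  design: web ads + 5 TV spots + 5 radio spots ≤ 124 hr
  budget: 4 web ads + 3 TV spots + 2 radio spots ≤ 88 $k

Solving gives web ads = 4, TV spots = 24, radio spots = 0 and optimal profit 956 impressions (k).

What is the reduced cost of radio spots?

Check each constraint at x*: design 124/124 (tight); budget 88/88 (tight).
The binding rows give the dual system: 1·y_design + 4·y_budget = 11 and 5·y_design + 3·y_budget = 38.
→ y_design = 7 and y_budget = 1.
Reduced cost of radio spots: c₃ − yᵀa₃ = 36 − (7·5 + 1·2) = 36 − 37 = -1.

-1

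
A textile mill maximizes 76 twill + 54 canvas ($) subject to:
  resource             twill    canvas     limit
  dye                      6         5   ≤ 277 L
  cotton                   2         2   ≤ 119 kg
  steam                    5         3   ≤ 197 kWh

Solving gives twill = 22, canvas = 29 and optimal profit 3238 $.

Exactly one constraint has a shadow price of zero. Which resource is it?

cotton

dye: 277/277 (binding)
cotton: 102/119 (slack 17)
steam: 197/197 (binding)
By complementary slackness, a constraint with positive slack has shadow price 0 → cotton.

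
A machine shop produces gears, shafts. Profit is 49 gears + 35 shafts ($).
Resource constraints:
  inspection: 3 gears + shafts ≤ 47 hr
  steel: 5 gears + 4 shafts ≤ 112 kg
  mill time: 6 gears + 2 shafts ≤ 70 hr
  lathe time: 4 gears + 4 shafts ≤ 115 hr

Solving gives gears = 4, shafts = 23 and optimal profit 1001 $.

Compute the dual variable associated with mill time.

1.5

Check each constraint at x*: inspection 35/47 (slack 12); steel 112/112 (tight); mill time 70/70 (tight); lathe time 108/115 (slack 7).
Slack constraints have shadow price 0 (complementary slackness).
From A_Bᵀ y = c: 5·y_steel + 6·y_mill time = 49; 4·y_steel + 2·y_mill time = 35.
This yields shadow prices y_steel = 8, y_mill time = 1.5.
Shadow price of mill time = 1.5.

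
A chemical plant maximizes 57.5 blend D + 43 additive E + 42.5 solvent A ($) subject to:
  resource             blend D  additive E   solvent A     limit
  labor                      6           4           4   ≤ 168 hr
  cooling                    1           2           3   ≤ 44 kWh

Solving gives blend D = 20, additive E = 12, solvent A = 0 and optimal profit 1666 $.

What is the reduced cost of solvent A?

Both labor and cooling are binding at x*.
The binding rows give the dual system: 6·y_labor + 1·y_cooling = 57.5 and 4·y_labor + 2·y_cooling = 43.
This yields shadow prices y_labor = 9, y_cooling = 3.5.
Reduced cost of solvent A: c₃ − yᵀa₃ = 42.5 − (9·4 + 3.5·3) = 42.5 − 46.5 = -4.

-4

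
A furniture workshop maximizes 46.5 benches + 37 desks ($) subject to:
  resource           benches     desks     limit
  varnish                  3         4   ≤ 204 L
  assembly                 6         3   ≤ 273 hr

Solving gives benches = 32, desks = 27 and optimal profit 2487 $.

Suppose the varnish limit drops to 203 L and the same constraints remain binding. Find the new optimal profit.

2481.5

Check each constraint at x*: varnish 204/204 (tight); assembly 273/273 (tight).
From A_Bᵀ y = c: 3·y_varnish + 6·y_assembly = 46.5; 4·y_varnish + 3·y_assembly = 37.
Solving: y_varnish = 5.5, y_assembly = 5.
Δz = y_varnish·Δb = 5.5 × (-1) = -5.5, so new z* = 2487 − 5.5 = 2481.5.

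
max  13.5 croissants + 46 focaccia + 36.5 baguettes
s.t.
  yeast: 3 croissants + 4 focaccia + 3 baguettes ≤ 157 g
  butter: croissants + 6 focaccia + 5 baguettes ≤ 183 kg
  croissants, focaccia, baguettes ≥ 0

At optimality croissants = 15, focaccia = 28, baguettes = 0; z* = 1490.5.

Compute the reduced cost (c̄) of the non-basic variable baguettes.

-1

At the optimum: yeast uses 157 of 157 (binding); butter uses 183 of 183 (binding).
From A_Bᵀ y = c: 3·y_yeast + 1·y_butter = 13.5; 4·y_yeast + 6·y_butter = 46.
→ y_yeast = 2.5 and y_butter = 6.
Reduced cost of baguettes: c₃ − yᵀa₃ = 36.5 − (2.5·3 + 6·5) = 36.5 − 37.5 = -1.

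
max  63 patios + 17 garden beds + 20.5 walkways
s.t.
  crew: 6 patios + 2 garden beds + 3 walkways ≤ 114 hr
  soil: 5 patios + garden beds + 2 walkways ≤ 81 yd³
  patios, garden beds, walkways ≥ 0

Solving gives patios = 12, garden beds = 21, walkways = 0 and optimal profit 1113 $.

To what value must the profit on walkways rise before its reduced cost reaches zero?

At the optimum: crew uses 114 of 114 (binding); soil uses 81 of 81 (binding).
Dual feasibility on the basic columns requires 6·y_crew + 5·y_soil = 63, 2·y_crew + 1·y_soil = 17.
This yields shadow prices y_crew = 5.5, y_soil = 6.
walkways enters the basis when its profit ≥ yᵀa₃ = 5.5·3 + 6·2 = 28.5.

28.5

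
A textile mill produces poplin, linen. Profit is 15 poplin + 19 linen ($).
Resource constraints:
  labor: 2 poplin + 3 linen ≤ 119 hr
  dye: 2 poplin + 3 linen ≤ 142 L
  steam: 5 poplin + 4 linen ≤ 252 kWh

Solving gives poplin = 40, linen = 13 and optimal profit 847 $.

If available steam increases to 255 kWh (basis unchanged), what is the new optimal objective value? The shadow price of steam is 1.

850

Δb = 3, so new z* = 847 + (1)·(3) = 847 + 3 = 850.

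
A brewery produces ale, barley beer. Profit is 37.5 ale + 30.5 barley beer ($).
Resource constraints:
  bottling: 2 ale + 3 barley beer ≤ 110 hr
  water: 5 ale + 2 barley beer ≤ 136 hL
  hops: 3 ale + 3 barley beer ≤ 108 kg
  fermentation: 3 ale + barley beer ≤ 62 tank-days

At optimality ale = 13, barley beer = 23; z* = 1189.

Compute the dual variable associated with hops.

9

At the optimum: bottling uses 95 of 110 (slack = 15); water uses 111 of 136 (slack = 25); hops uses 108 of 108 (binding); fermentation uses 62 of 62 (binding).
Slack constraints have shadow price 0 (complementary slackness).
From A_Bᵀ y = c: 3·y_hops + 3·y_fermentation = 37.5; 3·y_hops + 1·y_fermentation = 30.5.
Solving: y_hops = 9, y_fermentation = 3.5.
Shadow price of hops = 9.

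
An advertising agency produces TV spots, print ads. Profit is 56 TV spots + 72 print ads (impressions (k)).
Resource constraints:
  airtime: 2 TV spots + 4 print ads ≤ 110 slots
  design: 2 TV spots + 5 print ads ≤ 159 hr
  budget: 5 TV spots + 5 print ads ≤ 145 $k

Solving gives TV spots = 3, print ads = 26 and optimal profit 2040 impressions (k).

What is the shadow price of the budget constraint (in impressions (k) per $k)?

8

Check each constraint at x*: airtime 110/110 (tight); design 136/159 (slack 23); budget 145/145 (tight).
Since design is not tight, its dual is 0.
From A_Bᵀ y = c: 2·y_airtime + 5·y_budget = 56; 4·y_airtime + 5·y_budget = 72.
This yields shadow prices y_airtime = 8, y_budget = 8.
Shadow price of budget = 8.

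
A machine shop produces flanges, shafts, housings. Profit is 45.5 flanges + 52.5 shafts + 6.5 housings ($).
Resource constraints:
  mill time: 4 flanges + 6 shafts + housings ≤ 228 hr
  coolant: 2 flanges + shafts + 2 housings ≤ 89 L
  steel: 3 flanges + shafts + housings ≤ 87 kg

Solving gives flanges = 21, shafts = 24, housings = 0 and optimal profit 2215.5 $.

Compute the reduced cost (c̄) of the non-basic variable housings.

At the optimum: mill time uses 228 of 228 (binding); coolant uses 66 of 89 (slack = 23); steel uses 87 of 87 (binding).
Since coolant is not tight, its dual is 0.
From A_Bᵀ y = c: 4·y_mill time + 3·y_steel = 45.5; 6·y_mill time + 1·y_steel = 52.5.
This yields shadow prices y_mill time = 8, y_steel = 4.5.
Reduced cost of housings: c₃ − yᵀa₃ = 6.5 − (8·1 + 4.5·1) = 6.5 − 12.5 = -6.

-6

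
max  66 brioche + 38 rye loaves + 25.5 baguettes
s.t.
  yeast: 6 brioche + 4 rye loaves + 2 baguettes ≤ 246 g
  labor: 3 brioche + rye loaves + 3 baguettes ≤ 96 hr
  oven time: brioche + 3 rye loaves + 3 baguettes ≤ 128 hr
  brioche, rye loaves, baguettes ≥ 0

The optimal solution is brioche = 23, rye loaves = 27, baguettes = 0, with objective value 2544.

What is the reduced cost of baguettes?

At the optimum: yeast uses 246 of 246 (binding); labor uses 96 of 96 (binding); oven time uses 104 of 128 (slack = 24).
Since oven time is not tight, its dual is 0.
Dual feasibility on the basic columns requires 6·y_yeast + 3·y_labor = 66, 4·y_yeast + 1·y_labor = 38.
Solving: y_yeast = 8, y_labor = 6.
Reduced cost of baguettes: c₃ − yᵀa₃ = 25.5 − (8·2 + 6·3) = 25.5 − 34 = -8.5.

-8.5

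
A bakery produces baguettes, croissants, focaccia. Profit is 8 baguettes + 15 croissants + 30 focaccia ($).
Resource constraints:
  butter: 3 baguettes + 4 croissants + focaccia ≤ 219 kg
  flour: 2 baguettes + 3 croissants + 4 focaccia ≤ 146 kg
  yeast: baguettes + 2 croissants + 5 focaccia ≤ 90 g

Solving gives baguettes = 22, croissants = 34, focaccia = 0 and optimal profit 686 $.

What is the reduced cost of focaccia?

-4

At the optimum: butter uses 202 of 219 (slack = 17); flour uses 146 of 146 (binding); yeast uses 90 of 90 (binding).
Since butter is not tight, its dual is 0.
The binding rows give the dual system: 2·y_flour + 1·y_yeast = 8 and 3·y_flour + 2·y_yeast = 15.
This yields shadow prices y_flour = 1, y_yeast = 6.
Reduced cost of focaccia: c₃ − yᵀa₃ = 30 − (1·4 + 6·5) = 30 − 34 = -4.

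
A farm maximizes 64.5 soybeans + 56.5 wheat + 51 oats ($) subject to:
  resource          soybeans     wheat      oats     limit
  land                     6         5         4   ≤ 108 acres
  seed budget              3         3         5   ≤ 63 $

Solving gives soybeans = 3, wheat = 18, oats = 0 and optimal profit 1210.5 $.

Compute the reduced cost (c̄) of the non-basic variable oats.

-8.5

Check each constraint at x*: land 108/108 (tight); seed budget 63/63 (tight).
Dual feasibility on the basic columns requires 6·y_land + 3·y_seed budget = 64.5, 5·y_land + 3·y_seed budget = 56.5.
→ y_land = 8 and y_seed budget = 5.5.
Reduced cost of oats: c₃ − yᵀa₃ = 51 − (8·4 + 5.5·5) = 51 − 59.5 = -8.5.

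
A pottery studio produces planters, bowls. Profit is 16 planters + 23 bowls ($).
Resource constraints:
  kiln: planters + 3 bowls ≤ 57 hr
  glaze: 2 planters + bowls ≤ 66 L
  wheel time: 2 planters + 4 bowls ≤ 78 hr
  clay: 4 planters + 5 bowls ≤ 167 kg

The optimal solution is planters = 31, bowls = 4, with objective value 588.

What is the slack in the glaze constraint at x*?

0

glaze used = 2·31 + 1·4 = 66; slack = 66 − 66 = 0.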